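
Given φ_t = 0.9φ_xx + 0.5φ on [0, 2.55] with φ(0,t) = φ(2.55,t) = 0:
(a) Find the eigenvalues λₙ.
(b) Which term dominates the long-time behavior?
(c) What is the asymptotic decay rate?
Eigenvalues: λₙ = 0.9n²π²/2.55² - 0.5.
First three modes:
  n=1: λ₁ = 0.9π²/2.55² - 0.5 ≈ 0.866
  n=2: λ₂ = 3.6π²/2.55² - 0.5 ≈ 4.964
  n=3: λ₃ = 8.1π²/2.55² - 0.5 ≈ 11.794
Since 0.9π²/2.55² ≈ 1.366 > 0.5, all λₙ > 0.
The n=1 mode decays slowest → dominates as t → ∞.
Asymptotic: φ ~ c₁ sin(πx/2.55) e^{-λ₁t} with decay rate λ₁ ≈ 0.866.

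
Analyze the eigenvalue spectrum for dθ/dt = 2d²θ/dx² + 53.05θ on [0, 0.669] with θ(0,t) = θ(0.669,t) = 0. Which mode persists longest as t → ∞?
Eigenvalues: λₙ = 2n²π²/0.669² - 53.05.
First three modes:
  n=1: λ₁ = 2π²/0.669² - 53.05 ≈ -8.946
  n=2: λ₂ = 8π²/0.669² - 53.05 ≈ 123.366
  n=3: λ₃ = 18π²/0.669² - 53.05 ≈ 343.886
Since 2π²/0.669² ≈ 44.104 < 53.05, λ₁ < 0.
The n=1 mode grows fastest (−λₙ is largest for n=1) → dominates.
Asymptotic: θ ~ c₁ sin(πx/0.669) e^{8.946t} (exponential growth at rate −λ₁ ≈ 8.946).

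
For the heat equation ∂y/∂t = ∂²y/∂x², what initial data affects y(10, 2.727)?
The entire real line. The heat equation has infinite propagation speed: any initial disturbance instantly affects all points (though exponentially small far away).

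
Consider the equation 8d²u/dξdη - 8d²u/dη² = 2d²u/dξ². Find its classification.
Rewriting in standard form: -2d²u/dξ² + 8d²u/dξdη - 8d²u/dη² = 0. Parabolic. (A = -2, B = 8, C = -8 gives B² - 4AC = 0.)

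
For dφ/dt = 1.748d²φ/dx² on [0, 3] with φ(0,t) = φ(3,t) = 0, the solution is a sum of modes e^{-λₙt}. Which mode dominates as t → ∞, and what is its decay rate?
Eigenvalues: λₙ = 1.748n²π²/3².
First three modes:
  n=1: λ₁ = 1.748π²/3² ≈ 1.917
  n=2: λ₂ = 6.992π²/3² ≈ 7.668 (4× faster decay)
  n=3: λ₃ = 15.732π²/3² ≈ 17.252 (9× faster decay)
As t → ∞, higher modes decay exponentially faster. The n=1 mode dominates: φ ~ c₁ sin(πx/3) e^{-λ₁t}.
Decay rate: λ₁ = 1.748π²/3² ≈ 1.917.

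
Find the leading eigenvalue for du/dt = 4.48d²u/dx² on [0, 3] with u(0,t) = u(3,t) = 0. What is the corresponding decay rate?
Eigenvalues: λₙ = 4.48n²π²/3².
First three modes:
  n=1: λ₁ = 4.48π²/3² ≈ 4.913
  n=2: λ₂ = 17.92π²/3² ≈ 19.651 (4× faster decay)
  n=3: λ₃ = 40.32π²/3² ≈ 44.216 (9× faster decay)
As t → ∞, higher modes decay exponentially faster. The n=1 mode dominates: u ~ c₁ sin(πx/3) e^{-λ₁t}.
Decay rate: λ₁ = 4.48π²/3² ≈ 4.913.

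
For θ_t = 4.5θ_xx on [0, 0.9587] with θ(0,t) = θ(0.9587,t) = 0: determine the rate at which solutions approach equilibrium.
Eigenvalues: λₙ = 4.5n²π²/0.9587².
First three modes:
  n=1: λ₁ = 4.5π²/0.9587² ≈ 48.322
  n=2: λ₂ = 18π²/0.9587² ≈ 193.289 (4× faster decay)
  n=3: λ₃ = 40.5π²/0.9587² ≈ 434.9 (9× faster decay)
As t → ∞, higher modes decay exponentially faster. The n=1 mode dominates: θ ~ c₁ sin(πx/0.9587) e^{-λ₁t}.
Decay rate: λ₁ = 4.5π²/0.9587² ≈ 48.322.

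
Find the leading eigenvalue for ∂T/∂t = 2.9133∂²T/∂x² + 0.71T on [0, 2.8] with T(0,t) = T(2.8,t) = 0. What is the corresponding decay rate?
Eigenvalues: λₙ = 2.9133n²π²/2.8² - 0.71.
First three modes:
  n=1: λ₁ = 2.9133π²/2.8² - 0.71 ≈ 2.957
  n=2: λ₂ = 11.6532π²/2.8² - 0.71 ≈ 13.96
  n=3: λ₃ = 26.2197π²/2.8² - 0.71 ≈ 32.297
Since 2.9133π²/2.8² ≈ 3.667 > 0.71, all λₙ > 0.
The n=1 mode decays slowest → dominates as t → ∞.
Asymptotic: T ~ c₁ sin(πx/2.8) e^{-λ₁t} with decay rate λ₁ ≈ 2.957.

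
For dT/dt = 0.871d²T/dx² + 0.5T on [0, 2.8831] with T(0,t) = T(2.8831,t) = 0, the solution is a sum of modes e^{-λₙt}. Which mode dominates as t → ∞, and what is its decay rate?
Eigenvalues: λₙ = 0.871n²π²/2.8831² - 0.5.
First three modes:
  n=1: λ₁ = 0.871π²/2.8831² - 0.5 ≈ 0.534
  n=2: λ₂ = 3.484π²/2.8831² - 0.5 ≈ 3.637
  n=3: λ₃ = 7.839π²/2.8831² - 0.5 ≈ 8.808
Since 0.871π²/2.8831² ≈ 1.034 > 0.5, all λₙ > 0.
The n=1 mode decays slowest → dominates as t → ∞.
Asymptotic: T ~ c₁ sin(πx/2.8831) e^{-λ₁t} with decay rate λ₁ ≈ 0.534.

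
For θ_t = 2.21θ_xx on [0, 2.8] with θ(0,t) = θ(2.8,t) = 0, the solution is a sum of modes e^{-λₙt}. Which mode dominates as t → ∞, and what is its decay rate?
Eigenvalues: λₙ = 2.21n²π²/2.8².
First three modes:
  n=1: λ₁ = 2.21π²/2.8² ≈ 2.782
  n=2: λ₂ = 8.84π²/2.8² ≈ 11.128 (4× faster decay)
  n=3: λ₃ = 19.89π²/2.8² ≈ 25.039 (9× faster decay)
As t → ∞, higher modes decay exponentially faster. The n=1 mode dominates: θ ~ c₁ sin(πx/2.8) e^{-λ₁t}.
Decay rate: λ₁ = 2.21π²/2.8² ≈ 2.782.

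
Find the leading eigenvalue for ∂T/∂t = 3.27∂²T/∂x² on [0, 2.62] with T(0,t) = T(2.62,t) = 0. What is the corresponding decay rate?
Eigenvalues: λₙ = 3.27n²π²/2.62².
First three modes:
  n=1: λ₁ = 3.27π²/2.62² ≈ 4.702
  n=2: λ₂ = 13.08π²/2.62² ≈ 18.806 (4× faster decay)
  n=3: λ₃ = 29.43π²/2.62² ≈ 42.314 (9× faster decay)
As t → ∞, higher modes decay exponentially faster. The n=1 mode dominates: T ~ c₁ sin(πx/2.62) e^{-λ₁t}.
Decay rate: λ₁ = 3.27π²/2.62² ≈ 4.702.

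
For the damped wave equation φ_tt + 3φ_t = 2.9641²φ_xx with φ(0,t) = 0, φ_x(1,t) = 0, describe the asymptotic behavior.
φ → 0. Damping (γ=3) dissipates energy; oscillations decay exponentially.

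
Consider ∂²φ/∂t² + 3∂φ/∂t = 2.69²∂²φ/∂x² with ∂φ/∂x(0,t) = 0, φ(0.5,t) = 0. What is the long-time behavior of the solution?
As t → ∞, φ → 0. Damping (γ=3) dissipates energy; oscillations decay exponentially.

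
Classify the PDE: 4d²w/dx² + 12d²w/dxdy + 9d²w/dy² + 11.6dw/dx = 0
A = 4, B = 12, C = 9. Discriminant B² - 4AC = 0. Since 0 = 0, parabolic.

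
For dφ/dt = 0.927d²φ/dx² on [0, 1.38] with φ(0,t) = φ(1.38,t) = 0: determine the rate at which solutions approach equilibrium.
Eigenvalues: λₙ = 0.927n²π²/1.38².
First three modes:
  n=1: λ₁ = 0.927π²/1.38² ≈ 4.804
  n=2: λ₂ = 3.708π²/1.38² ≈ 19.217 (4× faster decay)
  n=3: λ₃ = 8.343π²/1.38² ≈ 43.238 (9× faster decay)
As t → ∞, higher modes decay exponentially faster. The n=1 mode dominates: φ ~ c₁ sin(πx/1.38) e^{-λ₁t}.
Decay rate: λ₁ = 0.927π²/1.38² ≈ 4.804.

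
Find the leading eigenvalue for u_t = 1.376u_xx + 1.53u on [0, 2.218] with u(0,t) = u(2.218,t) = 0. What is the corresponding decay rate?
Eigenvalues: λₙ = 1.376n²π²/2.218² - 1.53.
First three modes:
  n=1: λ₁ = 1.376π²/2.218² - 1.53 ≈ 1.231
  n=2: λ₂ = 5.504π²/2.218² - 1.53 ≈ 9.512
  n=3: λ₃ = 12.384π²/2.218² - 1.53 ≈ 23.315
Since 1.376π²/2.218² ≈ 2.761 > 1.53, all λₙ > 0.
The n=1 mode decays slowest → dominates as t → ∞.
Asymptotic: u ~ c₁ sin(πx/2.218) e^{-λ₁t} with decay rate λ₁ ≈ 1.231.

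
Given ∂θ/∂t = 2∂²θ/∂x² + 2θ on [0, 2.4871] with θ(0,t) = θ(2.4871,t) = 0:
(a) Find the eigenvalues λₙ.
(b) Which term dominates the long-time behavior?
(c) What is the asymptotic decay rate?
Eigenvalues: λₙ = 2n²π²/2.4871² - 2.
First three modes:
  n=1: λ₁ = 2π²/2.4871² - 2 ≈ 1.191
  n=2: λ₂ = 8π²/2.4871² - 2 ≈ 10.764
  n=3: λ₃ = 18π²/2.4871² - 2 ≈ 26.72
Since 2π²/2.4871² ≈ 3.191 > 2, all λₙ > 0.
The n=1 mode decays slowest → dominates as t → ∞.
Asymptotic: θ ~ c₁ sin(πx/2.4871) e^{-λ₁t} with decay rate λ₁ ≈ 1.191.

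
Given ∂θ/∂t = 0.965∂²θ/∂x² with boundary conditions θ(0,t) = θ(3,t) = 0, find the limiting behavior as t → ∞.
θ → 0. Heat diffuses out through both boundaries.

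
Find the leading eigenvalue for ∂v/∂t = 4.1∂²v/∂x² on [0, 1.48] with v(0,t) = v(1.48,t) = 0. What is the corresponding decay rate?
Eigenvalues: λₙ = 4.1n²π²/1.48².
First three modes:
  n=1: λ₁ = 4.1π²/1.48² ≈ 18.474
  n=2: λ₂ = 16.4π²/1.48² ≈ 73.896 (4× faster decay)
  n=3: λ₃ = 36.9π²/1.48² ≈ 166.266 (9× faster decay)
As t → ∞, higher modes decay exponentially faster. The n=1 mode dominates: v ~ c₁ sin(πx/1.48) e^{-λ₁t}.
Decay rate: λ₁ = 4.1π²/1.48² ≈ 18.474.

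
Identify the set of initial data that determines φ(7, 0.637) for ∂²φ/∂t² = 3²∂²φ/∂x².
Domain of dependence: [5.089, 8.911]. Signals travel at speed 3, so data within |x - 7| ≤ 3·0.637 = 1.911 can reach the point.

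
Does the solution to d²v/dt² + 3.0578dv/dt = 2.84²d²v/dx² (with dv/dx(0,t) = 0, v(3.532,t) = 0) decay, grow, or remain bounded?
v → 0. Damping (γ=3.0578) dissipates energy; oscillations decay exponentially.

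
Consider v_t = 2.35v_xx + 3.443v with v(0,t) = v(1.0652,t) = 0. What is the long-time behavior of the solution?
As t → ∞, v → 0. Diffusion dominates reaction (r=3.443 < κπ²/L²≈20.44); solution decays.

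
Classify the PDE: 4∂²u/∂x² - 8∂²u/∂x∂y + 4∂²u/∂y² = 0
A = 4, B = -8, C = 4. Discriminant B² - 4AC = 0. Since 0 = 0, parabolic.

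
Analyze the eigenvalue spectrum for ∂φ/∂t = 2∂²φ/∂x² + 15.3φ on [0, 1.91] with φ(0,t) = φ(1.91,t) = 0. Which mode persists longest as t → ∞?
Eigenvalues: λₙ = 2n²π²/1.91² - 15.3.
First three modes:
  n=1: λ₁ = 2π²/1.91² - 15.3 ≈ -9.889
  n=2: λ₂ = 8π²/1.91² - 15.3 ≈ 6.343
  n=3: λ₃ = 18π²/1.91² - 15.3 ≈ 33.397
Since 2π²/1.91² ≈ 5.411 < 15.3, λ₁ < 0.
The n=1 mode grows fastest (−λₙ is largest for n=1) → dominates.
Asymptotic: φ ~ c₁ sin(πx/1.91) e^{9.889t} (exponential growth at rate −λ₁ ≈ 9.889).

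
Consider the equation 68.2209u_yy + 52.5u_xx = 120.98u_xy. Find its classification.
Rewriting in standard form: 52.5u_xx - 120.98u_xy + 68.2209u_yy = 0. Hyperbolic. (A = 52.5, B = -120.98, C = 68.2209 gives B² - 4AC = 309.7714.)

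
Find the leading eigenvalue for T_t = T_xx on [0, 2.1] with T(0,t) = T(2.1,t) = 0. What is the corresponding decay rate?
Eigenvalues: λₙ = n²π²/2.1².
First three modes:
  n=1: λ₁ = π²/2.1² ≈ 2.238
  n=2: λ₂ = 4π²/2.1² ≈ 8.952 (4× faster decay)
  n=3: λ₃ = 9π²/2.1² ≈ 20.142 (9× faster decay)
As t → ∞, higher modes decay exponentially faster. The n=1 mode dominates: T ~ c₁ sin(πx/2.1) e^{-λ₁t}.
Decay rate: λ₁ = π²/2.1² ≈ 2.238.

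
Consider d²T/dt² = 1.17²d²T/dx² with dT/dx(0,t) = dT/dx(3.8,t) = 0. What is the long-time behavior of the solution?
As t → ∞, T oscillates about a mean that drifts linearly in t (generically unbounded; no decay). There is no damping, so the nonconstant modes persist as standing waves (energy conserved, no decay). But with Neumann conditions at both ends the constant mode has eigenvalue 0: the spatial mean M(t) of T satisfies M'' = 0, so M(t) = M(0) + M'(0)·t. Unless the initial velocity has zero mean (∫T_t(x,0)dx = 0), the solution grows linearly in t (unbounded, though not exponentially); if it does have zero mean, the solution stays bounded and simply oscillates.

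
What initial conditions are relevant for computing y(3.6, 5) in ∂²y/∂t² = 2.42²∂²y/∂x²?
Domain of dependence: [-8.5, 15.7]. Signals travel at speed 2.42, so data within |x - 3.6| ≤ 2.42·5 = 12.1 can reach the point.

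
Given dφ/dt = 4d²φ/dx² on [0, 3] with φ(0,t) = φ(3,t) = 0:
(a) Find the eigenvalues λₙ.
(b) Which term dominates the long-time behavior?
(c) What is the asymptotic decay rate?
Eigenvalues: λₙ = 4n²π²/3².
First three modes:
  n=1: λ₁ = 4π²/3² ≈ 4.386
  n=2: λ₂ = 16π²/3² ≈ 17.546 (4× faster decay)
  n=3: λ₃ = 36π²/3² ≈ 39.478 (9× faster decay)
As t → ∞, higher modes decay exponentially faster. The n=1 mode dominates: φ ~ c₁ sin(πx/3) e^{-λ₁t}.
Decay rate: λ₁ = 4π²/3² ≈ 4.386.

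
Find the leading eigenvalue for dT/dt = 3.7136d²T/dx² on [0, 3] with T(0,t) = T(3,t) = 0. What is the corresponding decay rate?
Eigenvalues: λₙ = 3.7136n²π²/3².
First three modes:
  n=1: λ₁ = 3.7136π²/3² ≈ 4.072
  n=2: λ₂ = 14.8544π²/3² ≈ 16.29 (4× faster decay)
  n=3: λ₃ = 33.4224π²/3² ≈ 36.652 (9× faster decay)
As t → ∞, higher modes decay exponentially faster. The n=1 mode dominates: T ~ c₁ sin(πx/3) e^{-λ₁t}.
Decay rate: λ₁ = 3.7136π²/3² ≈ 4.072.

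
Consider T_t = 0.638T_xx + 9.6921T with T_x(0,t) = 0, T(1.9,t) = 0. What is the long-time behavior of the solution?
As t → ∞, T grows unboundedly. Reaction dominates diffusion (r=9.6921 > κπ²/(4L²)≈0.44); solution grows exponentially.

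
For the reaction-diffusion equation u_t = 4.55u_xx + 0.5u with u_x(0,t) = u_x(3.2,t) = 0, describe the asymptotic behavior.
u grows unboundedly. With Neumann BCs the constant mode has diffusion eigenvalue 0, so any r > 0 makes it grow like e^(0.5t); solution grows exponentially.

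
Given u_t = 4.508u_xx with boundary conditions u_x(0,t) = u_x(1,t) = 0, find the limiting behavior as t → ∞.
u → constant (steady state). Heat is conserved (no flux at boundaries); solution approaches the spatial average.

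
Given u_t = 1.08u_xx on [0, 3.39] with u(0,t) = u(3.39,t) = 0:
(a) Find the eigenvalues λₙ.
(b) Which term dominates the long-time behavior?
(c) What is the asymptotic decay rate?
Eigenvalues: λₙ = 1.08n²π²/3.39².
First three modes:
  n=1: λ₁ = 1.08π²/3.39² ≈ 0.928
  n=2: λ₂ = 4.32π²/3.39² ≈ 3.71 (4× faster decay)
  n=3: λ₃ = 9.72π²/3.39² ≈ 8.348 (9× faster decay)
As t → ∞, higher modes decay exponentially faster. The n=1 mode dominates: u ~ c₁ sin(πx/3.39) e^{-λ₁t}.
Decay rate: λ₁ = 1.08π²/3.39² ≈ 0.928.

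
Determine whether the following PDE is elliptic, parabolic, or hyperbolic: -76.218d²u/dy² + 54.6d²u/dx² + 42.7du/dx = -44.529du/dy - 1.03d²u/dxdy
Rewriting in standard form: 54.6d²u/dx² + 1.03d²u/dxdy - 76.218d²u/dy² + 42.7du/dx + 44.529du/dy = 0. Coefficients: A = 54.6, B = 1.03, C = -76.218. B² - 4AC = 16647.0721, which is positive, so the equation is hyperbolic.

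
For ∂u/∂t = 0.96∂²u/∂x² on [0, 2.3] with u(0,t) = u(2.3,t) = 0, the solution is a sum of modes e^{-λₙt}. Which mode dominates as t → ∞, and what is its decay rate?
Eigenvalues: λₙ = 0.96n²π²/2.3².
First three modes:
  n=1: λ₁ = 0.96π²/2.3² ≈ 1.791
  n=2: λ₂ = 3.84π²/2.3² ≈ 7.164 (4× faster decay)
  n=3: λ₃ = 8.64π²/2.3² ≈ 16.12 (9× faster decay)
As t → ∞, higher modes decay exponentially faster. The n=1 mode dominates: u ~ c₁ sin(πx/2.3) e^{-λ₁t}.
Decay rate: λ₁ = 0.96π²/2.3² ≈ 1.791.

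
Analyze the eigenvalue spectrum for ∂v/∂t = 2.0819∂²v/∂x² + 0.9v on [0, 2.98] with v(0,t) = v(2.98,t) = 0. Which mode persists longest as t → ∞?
Eigenvalues: λₙ = 2.0819n²π²/2.98² - 0.9.
First three modes:
  n=1: λ₁ = 2.0819π²/2.98² - 0.9 ≈ 1.414
  n=2: λ₂ = 8.3276π²/2.98² - 0.9 ≈ 8.355
  n=3: λ₃ = 18.7371π²/2.98² - 0.9 ≈ 19.924
Since 2.0819π²/2.98² ≈ 2.314 > 0.9, all λₙ > 0.
The n=1 mode decays slowest → dominates as t → ∞.
Asymptotic: v ~ c₁ sin(πx/2.98) e^{-λ₁t} with decay rate λ₁ ≈ 1.414.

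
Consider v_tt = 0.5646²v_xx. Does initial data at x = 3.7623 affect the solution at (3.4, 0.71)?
Yes. The domain of dependence is [2.999134, 3.800866], and 3.7623 ∈ [2.999134, 3.800866].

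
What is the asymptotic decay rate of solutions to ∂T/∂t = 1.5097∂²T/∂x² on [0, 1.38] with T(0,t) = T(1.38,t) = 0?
Eigenvalues: λₙ = 1.5097n²π²/1.38².
First three modes:
  n=1: λ₁ = 1.5097π²/1.38² ≈ 7.824
  n=2: λ₂ = 6.0388π²/1.38² ≈ 31.296 (4× faster decay)
  n=3: λ₃ = 13.5873π²/1.38² ≈ 70.417 (9× faster decay)
As t → ∞, higher modes decay exponentially faster. The n=1 mode dominates: T ~ c₁ sin(πx/1.38) e^{-λ₁t}.
Decay rate: λ₁ = 1.5097π²/1.38² ≈ 7.824.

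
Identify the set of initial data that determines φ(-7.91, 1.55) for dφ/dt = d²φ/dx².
The entire real line. The heat equation has infinite propagation speed: any initial disturbance instantly affects all points (though exponentially small far away).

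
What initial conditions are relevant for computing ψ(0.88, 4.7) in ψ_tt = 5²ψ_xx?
Domain of dependence: [-22.62, 24.38]. Signals travel at speed 5, so data within |x - 0.88| ≤ 5·4.7 = 23.5 can reach the point.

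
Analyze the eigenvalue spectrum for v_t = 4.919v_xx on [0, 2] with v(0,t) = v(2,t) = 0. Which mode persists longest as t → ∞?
Eigenvalues: λₙ = 4.919n²π²/2².
First three modes:
  n=1: λ₁ = 4.919π²/2² ≈ 12.137
  n=2: λ₂ = 19.676π²/2² ≈ 48.549 (4× faster decay)
  n=3: λ₃ = 44.271π²/2² ≈ 109.234 (9× faster decay)
As t → ∞, higher modes decay exponentially faster. The n=1 mode dominates: v ~ c₁ sin(πx/2) e^{-λ₁t}.
Decay rate: λ₁ = 4.919π²/2² ≈ 12.137.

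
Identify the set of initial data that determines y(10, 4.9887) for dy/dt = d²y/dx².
The entire real line. The heat equation has infinite propagation speed: any initial disturbance instantly affects all points (though exponentially small far away).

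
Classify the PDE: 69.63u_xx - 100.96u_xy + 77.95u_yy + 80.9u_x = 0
A = 69.63, B = -100.96, C = 77.95. Discriminant B² - 4AC = -11517.7124. Since -11517.7124 < 0, elliptic.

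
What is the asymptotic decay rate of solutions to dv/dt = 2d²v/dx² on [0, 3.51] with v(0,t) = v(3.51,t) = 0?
Eigenvalues: λₙ = 2n²π²/3.51².
First three modes:
  n=1: λ₁ = 2π²/3.51² ≈ 1.602
  n=2: λ₂ = 8π²/3.51² ≈ 6.409 (4× faster decay)
  n=3: λ₃ = 18π²/3.51² ≈ 14.42 (9× faster decay)
As t → ∞, higher modes decay exponentially faster. The n=1 mode dominates: v ~ c₁ sin(πx/3.51) e^{-λ₁t}.
Decay rate: λ₁ = 2π²/3.51² ≈ 1.602.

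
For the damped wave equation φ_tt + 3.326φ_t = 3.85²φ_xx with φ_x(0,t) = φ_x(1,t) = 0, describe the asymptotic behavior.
φ → constant (steady state). Damping (γ=3.326) dissipates the nonconstant modes; with Neumann BCs the spatial average obeys M''+γM'=0 and tends to a finite limit.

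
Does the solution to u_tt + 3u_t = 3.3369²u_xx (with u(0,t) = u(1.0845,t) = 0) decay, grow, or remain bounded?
u → 0. Damping (γ=3) dissipates energy; oscillations decay exponentially.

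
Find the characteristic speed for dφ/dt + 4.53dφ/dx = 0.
Speed = 4.53. Information travels along x - 4.53t = const (rightward).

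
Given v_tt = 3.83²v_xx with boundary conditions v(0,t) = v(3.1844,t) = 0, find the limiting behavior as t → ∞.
v oscillates (no decay). Energy is conserved; the solution oscillates indefinitely as standing waves.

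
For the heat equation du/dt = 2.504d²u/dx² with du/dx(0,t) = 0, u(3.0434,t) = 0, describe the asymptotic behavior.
u → 0. Heat escapes through the Dirichlet boundary.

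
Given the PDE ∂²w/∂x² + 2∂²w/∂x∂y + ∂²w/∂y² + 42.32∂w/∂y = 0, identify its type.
The second-order coefficients are A = 1, B = 2, C = 1. Since B² - 4AC = 0 = 0, this is a parabolic PDE.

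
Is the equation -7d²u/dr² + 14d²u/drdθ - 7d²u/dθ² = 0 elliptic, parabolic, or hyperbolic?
Computing B² - 4AC with A = -7, B = 14, C = -7: discriminant = 0 (zero). Answer: parabolic.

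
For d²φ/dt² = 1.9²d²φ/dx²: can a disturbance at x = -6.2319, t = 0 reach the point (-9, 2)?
Yes. The domain of dependence is [-12.8, -5.2], and -6.2319 ∈ [-12.8, -5.2].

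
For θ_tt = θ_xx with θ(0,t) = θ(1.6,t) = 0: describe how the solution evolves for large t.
θ oscillates (no decay). Energy is conserved; the solution oscillates indefinitely as standing waves.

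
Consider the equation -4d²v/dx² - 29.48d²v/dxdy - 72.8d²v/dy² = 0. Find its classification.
Elliptic. (A = -4, B = -29.48, C = -72.8 gives B² - 4AC = -295.7296.)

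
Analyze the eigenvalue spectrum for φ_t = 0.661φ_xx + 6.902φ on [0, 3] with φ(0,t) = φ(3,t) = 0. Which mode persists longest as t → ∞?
Eigenvalues: λₙ = 0.661n²π²/3² - 6.902.
First three modes:
  n=1: λ₁ = 0.661π²/3² - 6.902 ≈ -6.177
  n=2: λ₂ = 2.644π²/3² - 6.902 ≈ -4.003
  n=3: λ₃ = 5.949π²/3² - 6.902 ≈ -0.378
Since 0.661π²/3² ≈ 0.725 < 6.902, λ₁ < 0.
The n=1 mode grows fastest (−λₙ is largest for n=1) → dominates.
Asymptotic: φ ~ c₁ sin(πx/3) e^{6.177t} (exponential growth at rate −λ₁ ≈ 6.177).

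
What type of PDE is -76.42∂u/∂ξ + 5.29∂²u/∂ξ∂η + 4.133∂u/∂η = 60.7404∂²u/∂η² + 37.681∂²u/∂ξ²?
Rewriting in standard form: -37.681∂²u/∂ξ² + 5.29∂²u/∂ξ∂η - 60.7404∂²u/∂η² - 76.42∂u/∂ξ + 4.133∂u/∂η = 0. With A = -37.681, B = 5.29, C = -60.7404, the discriminant is -9127.0519496. This is an elliptic PDE.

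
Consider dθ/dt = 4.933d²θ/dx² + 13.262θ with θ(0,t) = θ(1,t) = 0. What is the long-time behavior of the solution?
As t → ∞, θ → 0. Diffusion dominates reaction (r=13.262 < κπ²/L²≈48.69); solution decays.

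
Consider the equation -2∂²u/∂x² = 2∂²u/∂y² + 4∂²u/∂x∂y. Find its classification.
Rewriting in standard form: -2∂²u/∂x² - 4∂²u/∂x∂y - 2∂²u/∂y² = 0. Parabolic. (A = -2, B = -4, C = -2 gives B² - 4AC = 0.)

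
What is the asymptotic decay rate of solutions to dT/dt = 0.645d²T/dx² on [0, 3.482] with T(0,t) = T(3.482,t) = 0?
Eigenvalues: λₙ = 0.645n²π²/3.482².
First three modes:
  n=1: λ₁ = 0.645π²/3.482² ≈ 0.525
  n=2: λ₂ = 2.58π²/3.482² ≈ 2.1 (4× faster decay)
  n=3: λ₃ = 5.805π²/3.482² ≈ 4.725 (9× faster decay)
As t → ∞, higher modes decay exponentially faster. The n=1 mode dominates: T ~ c₁ sin(πx/3.482) e^{-λ₁t}.
Decay rate: λ₁ = 0.645π²/3.482² ≈ 0.525.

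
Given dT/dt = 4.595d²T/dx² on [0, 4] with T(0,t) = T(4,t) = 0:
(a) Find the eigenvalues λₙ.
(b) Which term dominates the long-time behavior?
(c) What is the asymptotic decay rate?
Eigenvalues: λₙ = 4.595n²π²/4².
First three modes:
  n=1: λ₁ = 4.595π²/4² ≈ 2.834
  n=2: λ₂ = 18.38π²/4² ≈ 11.338 (4× faster decay)
  n=3: λ₃ = 41.355π²/4² ≈ 25.51 (9× faster decay)
As t → ∞, higher modes decay exponentially faster. The n=1 mode dominates: T ~ c₁ sin(πx/4) e^{-λ₁t}.
Decay rate: λ₁ = 4.595π²/4² ≈ 2.834.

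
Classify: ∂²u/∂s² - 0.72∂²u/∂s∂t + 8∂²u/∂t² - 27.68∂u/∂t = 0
Elliptic (discriminant = -31.4816).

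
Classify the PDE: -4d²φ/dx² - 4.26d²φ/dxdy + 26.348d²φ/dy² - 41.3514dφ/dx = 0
A = -4, B = -4.26, C = 26.348. Discriminant B² - 4AC = 439.7156. Since 439.7156 > 0, hyperbolic.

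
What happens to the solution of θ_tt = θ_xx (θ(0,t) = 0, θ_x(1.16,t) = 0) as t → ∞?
θ oscillates (no decay). Energy is conserved; the solution oscillates indefinitely as standing waves.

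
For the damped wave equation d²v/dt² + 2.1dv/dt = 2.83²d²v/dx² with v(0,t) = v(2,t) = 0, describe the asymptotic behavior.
v → 0. Damping (γ=2.1) dissipates energy; oscillations decay exponentially.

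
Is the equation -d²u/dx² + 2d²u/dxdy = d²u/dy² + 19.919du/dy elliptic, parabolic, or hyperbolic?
Rewriting in standard form: -d²u/dx² + 2d²u/dxdy - d²u/dy² - 19.919du/dy = 0. Computing B² - 4AC with A = -1, B = 2, C = -1: discriminant = 0 (zero). Answer: parabolic.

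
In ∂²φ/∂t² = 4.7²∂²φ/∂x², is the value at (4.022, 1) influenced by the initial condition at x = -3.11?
No. The domain of dependence is [-0.678, 8.722], and -3.11 is outside this interval.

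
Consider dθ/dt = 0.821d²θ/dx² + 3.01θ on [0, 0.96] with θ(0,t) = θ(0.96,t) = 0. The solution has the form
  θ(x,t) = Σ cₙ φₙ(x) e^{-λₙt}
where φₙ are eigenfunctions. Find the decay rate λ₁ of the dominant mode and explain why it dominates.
Eigenvalues: λₙ = 0.821n²π²/0.96² - 3.01.
First three modes:
  n=1: λ₁ = 0.821π²/0.96² - 3.01 ≈ 5.782
  n=2: λ₂ = 3.284π²/0.96² - 3.01 ≈ 32.159
  n=3: λ₃ = 7.389π²/0.96² - 3.01 ≈ 76.12
Since 0.821π²/0.96² ≈ 8.792 > 3.01, all λₙ > 0.
The n=1 mode decays slowest → dominates as t → ∞.
Asymptotic: θ ~ c₁ sin(πx/0.96) e^{-λ₁t} with decay rate λ₁ ≈ 5.782.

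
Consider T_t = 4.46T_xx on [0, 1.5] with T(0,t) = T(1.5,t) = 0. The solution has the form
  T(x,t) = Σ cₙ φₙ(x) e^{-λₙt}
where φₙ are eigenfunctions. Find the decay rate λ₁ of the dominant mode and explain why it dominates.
Eigenvalues: λₙ = 4.46n²π²/1.5².
First three modes:
  n=1: λ₁ = 4.46π²/1.5² ≈ 19.564
  n=2: λ₂ = 17.84π²/1.5² ≈ 78.255 (4× faster decay)
  n=3: λ₃ = 40.14π²/1.5² ≈ 176.074 (9× faster decay)
As t → ∞, higher modes decay exponentially faster. The n=1 mode dominates: T ~ c₁ sin(πx/1.5) e^{-λ₁t}.
Decay rate: λ₁ = 4.46π²/1.5² ≈ 19.564.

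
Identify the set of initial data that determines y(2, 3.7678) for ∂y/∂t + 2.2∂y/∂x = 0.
A single point: x = -6.28916. The characteristic through (2, 3.7678) is x - 2.2t = const, so x = 2 - 2.2·3.7678 = -6.28916.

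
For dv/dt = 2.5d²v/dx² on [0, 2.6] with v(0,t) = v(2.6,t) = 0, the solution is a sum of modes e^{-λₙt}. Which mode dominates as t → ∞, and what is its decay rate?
Eigenvalues: λₙ = 2.5n²π²/2.6².
First three modes:
  n=1: λ₁ = 2.5π²/2.6² ≈ 3.65
  n=2: λ₂ = 10π²/2.6² ≈ 14.6 (4× faster decay)
  n=3: λ₃ = 22.5π²/2.6² ≈ 32.85 (9× faster decay)
As t → ∞, higher modes decay exponentially faster. The n=1 mode dominates: v ~ c₁ sin(πx/2.6) e^{-λ₁t}.
Decay rate: λ₁ = 2.5π²/2.6² ≈ 3.65.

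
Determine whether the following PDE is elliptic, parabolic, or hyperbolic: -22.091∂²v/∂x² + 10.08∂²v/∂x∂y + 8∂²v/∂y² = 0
Coefficients: A = -22.091, B = 10.08, C = 8. B² - 4AC = 808.5184, which is positive, so the equation is hyperbolic.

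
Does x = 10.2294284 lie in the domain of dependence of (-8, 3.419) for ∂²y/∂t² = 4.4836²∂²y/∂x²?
No. The domain of dependence is [-23.3294284, 7.3294284], and 10.2294284 is outside this interval.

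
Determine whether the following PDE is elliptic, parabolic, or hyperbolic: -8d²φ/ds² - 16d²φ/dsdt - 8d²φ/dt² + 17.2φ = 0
Coefficients: A = -8, B = -16, C = -8. B² - 4AC = 0, which is zero, so the equation is parabolic.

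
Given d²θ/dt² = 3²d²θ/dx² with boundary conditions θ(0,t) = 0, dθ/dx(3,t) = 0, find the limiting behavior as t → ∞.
θ oscillates (no decay). Energy is conserved; the solution oscillates indefinitely as standing waves.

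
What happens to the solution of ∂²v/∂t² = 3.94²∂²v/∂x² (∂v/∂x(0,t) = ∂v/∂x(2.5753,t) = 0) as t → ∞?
v oscillates about a mean that drifts linearly in t (generically unbounded; no decay). There is no damping, so the nonconstant modes persist as standing waves (energy conserved, no decay). But with Neumann conditions at both ends the constant mode has eigenvalue 0: the spatial mean M(t) of v satisfies M'' = 0, so M(t) = M(0) + M'(0)·t. Unless the initial velocity has zero mean (∫v_t(x,0)dx = 0), the solution grows linearly in t (unbounded, though not exponentially); if it does have zero mean, the solution stays bounded and simply oscillates.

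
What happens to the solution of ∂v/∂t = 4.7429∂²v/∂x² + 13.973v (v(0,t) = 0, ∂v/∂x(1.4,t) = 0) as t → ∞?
v grows unboundedly. Reaction dominates diffusion (r=13.973 > κπ²/(4L²)≈5.97); solution grows exponentially.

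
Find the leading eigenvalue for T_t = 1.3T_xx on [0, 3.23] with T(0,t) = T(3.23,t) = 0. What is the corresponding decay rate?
Eigenvalues: λₙ = 1.3n²π²/3.23².
First three modes:
  n=1: λ₁ = 1.3π²/3.23² ≈ 1.23
  n=2: λ₂ = 5.2π²/3.23² ≈ 4.919 (4× faster decay)
  n=3: λ₃ = 11.7π²/3.23² ≈ 11.068 (9× faster decay)
As t → ∞, higher modes decay exponentially faster. The n=1 mode dominates: T ~ c₁ sin(πx/3.23) e^{-λ₁t}.
Decay rate: λ₁ = 1.3π²/3.23² ≈ 1.23.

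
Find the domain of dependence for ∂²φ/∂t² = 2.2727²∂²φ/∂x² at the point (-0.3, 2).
Domain of dependence: [-4.8454, 4.2454]. Signals travel at speed 2.2727, so data within |x - -0.3| ≤ 2.2727·2 = 4.5454 can reach the point.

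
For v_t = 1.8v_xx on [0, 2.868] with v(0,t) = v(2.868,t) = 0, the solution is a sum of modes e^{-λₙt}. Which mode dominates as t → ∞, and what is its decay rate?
Eigenvalues: λₙ = 1.8n²π²/2.868².
First three modes:
  n=1: λ₁ = 1.8π²/2.868² ≈ 2.16
  n=2: λ₂ = 7.2π²/2.868² ≈ 8.639 (4× faster decay)
  n=3: λ₃ = 16.2π²/2.868² ≈ 19.438 (9× faster decay)
As t → ∞, higher modes decay exponentially faster. The n=1 mode dominates: v ~ c₁ sin(πx/2.868) e^{-λ₁t}.
Decay rate: λ₁ = 1.8π²/2.868² ≈ 2.16.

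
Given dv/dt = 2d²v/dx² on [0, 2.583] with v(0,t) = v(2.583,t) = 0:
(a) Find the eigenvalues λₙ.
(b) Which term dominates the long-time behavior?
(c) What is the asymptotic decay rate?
Eigenvalues: λₙ = 2n²π²/2.583².
First three modes:
  n=1: λ₁ = 2π²/2.583² ≈ 2.959
  n=2: λ₂ = 8π²/2.583² ≈ 11.834 (4× faster decay)
  n=3: λ₃ = 18π²/2.583² ≈ 26.627 (9× faster decay)
As t → ∞, higher modes decay exponentially faster. The n=1 mode dominates: v ~ c₁ sin(πx/2.583) e^{-λ₁t}.
Decay rate: λ₁ = 2π²/2.583² ≈ 2.959.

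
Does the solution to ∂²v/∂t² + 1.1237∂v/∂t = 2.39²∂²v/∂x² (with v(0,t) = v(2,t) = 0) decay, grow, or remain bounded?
v → 0. Damping (γ=1.1237) dissipates energy; oscillations decay exponentially.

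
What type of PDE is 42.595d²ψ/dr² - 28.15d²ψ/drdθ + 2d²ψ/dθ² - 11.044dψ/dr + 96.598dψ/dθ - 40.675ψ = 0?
With A = 42.595, B = -28.15, C = 2, the discriminant is 451.6625. This is a hyperbolic PDE.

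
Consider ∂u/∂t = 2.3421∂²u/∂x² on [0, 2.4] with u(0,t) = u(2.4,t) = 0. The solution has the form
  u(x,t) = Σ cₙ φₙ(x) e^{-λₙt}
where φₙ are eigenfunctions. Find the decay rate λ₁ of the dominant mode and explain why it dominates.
Eigenvalues: λₙ = 2.3421n²π²/2.4².
First three modes:
  n=1: λ₁ = 2.3421π²/2.4² ≈ 4.013
  n=2: λ₂ = 9.3684π²/2.4² ≈ 16.053 (4× faster decay)
  n=3: λ₃ = 21.0789π²/2.4² ≈ 36.118 (9× faster decay)
As t → ∞, higher modes decay exponentially faster. The n=1 mode dominates: u ~ c₁ sin(πx/2.4) e^{-λ₁t}.
Decay rate: λ₁ = 2.3421π²/2.4² ≈ 4.013.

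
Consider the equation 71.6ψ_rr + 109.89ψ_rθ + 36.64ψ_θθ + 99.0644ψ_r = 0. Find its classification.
Hyperbolic. (A = 71.6, B = 109.89, C = 36.64 gives B² - 4AC = 1582.1161.)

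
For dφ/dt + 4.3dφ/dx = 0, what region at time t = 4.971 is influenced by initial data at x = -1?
At x = 20.3753. The characteristic carries data from (-1, 0) to (20.3753, 4.971).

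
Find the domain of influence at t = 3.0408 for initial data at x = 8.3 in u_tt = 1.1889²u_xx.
Domain of influence: [4.68479288, 11.91520712]. Data at x = 8.3 spreads outward at speed 1.1889.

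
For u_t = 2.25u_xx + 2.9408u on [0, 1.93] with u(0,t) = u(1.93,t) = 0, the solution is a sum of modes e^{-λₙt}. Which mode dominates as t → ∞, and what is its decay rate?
Eigenvalues: λₙ = 2.25n²π²/1.93² - 2.9408.
First three modes:
  n=1: λ₁ = 2.25π²/1.93² - 2.9408 ≈ 3.021
  n=2: λ₂ = 9π²/1.93² - 2.9408 ≈ 20.906
  n=3: λ₃ = 20.25π²/1.93² - 2.9408 ≈ 50.714
Since 2.25π²/1.93² ≈ 5.962 > 2.9408, all λₙ > 0.
The n=1 mode decays slowest → dominates as t → ∞.
Asymptotic: u ~ c₁ sin(πx/1.93) e^{-λ₁t} with decay rate λ₁ ≈ 3.021.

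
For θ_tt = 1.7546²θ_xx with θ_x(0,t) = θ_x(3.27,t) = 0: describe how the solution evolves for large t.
θ oscillates about a mean that drifts linearly in t (generically unbounded; no decay). There is no damping, so the nonconstant modes persist as standing waves (energy conserved, no decay). But with Neumann conditions at both ends the constant mode has eigenvalue 0: the spatial mean M(t) of θ satisfies M'' = 0, so M(t) = M(0) + M'(0)·t. Unless the initial velocity has zero mean (∫θ_t(x,0)dx = 0), the solution grows linearly in t (unbounded, though not exponentially); if it does have zero mean, the solution stays bounded and simply oscillates.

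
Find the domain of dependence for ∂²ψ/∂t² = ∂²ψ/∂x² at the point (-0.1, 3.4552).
Domain of dependence: [-3.5552, 3.3552]. Signals travel at speed 1, so data within |x - -0.1| ≤ 1·3.4552 = 3.4552 can reach the point.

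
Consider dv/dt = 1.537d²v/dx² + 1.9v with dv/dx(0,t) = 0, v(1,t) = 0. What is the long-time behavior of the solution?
As t → ∞, v → 0. Diffusion dominates reaction (r=1.9 < κπ²/(4L²)≈3.79); solution decays.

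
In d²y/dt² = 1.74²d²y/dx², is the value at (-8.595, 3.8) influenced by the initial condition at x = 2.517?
No. The domain of dependence is [-15.207, -1.983], and 2.517 is outside this interval.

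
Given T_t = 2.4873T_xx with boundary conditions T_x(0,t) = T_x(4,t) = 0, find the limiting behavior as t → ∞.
T → constant (steady state). Heat is conserved (no flux at boundaries); solution approaches the spatial average.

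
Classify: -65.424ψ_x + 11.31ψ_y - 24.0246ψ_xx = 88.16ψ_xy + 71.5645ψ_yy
Rewriting in standard form: -24.0246ψ_xx - 88.16ψ_xy - 71.5645ψ_yy - 65.424ψ_x + 11.31ψ_y = 0. Hyperbolic (discriminant = 894.9516532).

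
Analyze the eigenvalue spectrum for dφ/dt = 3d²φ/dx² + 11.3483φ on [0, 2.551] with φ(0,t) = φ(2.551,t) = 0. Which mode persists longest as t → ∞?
Eigenvalues: λₙ = 3n²π²/2.551² - 11.3483.
First three modes:
  n=1: λ₁ = 3π²/2.551² - 11.3483 ≈ -6.798
  n=2: λ₂ = 12π²/2.551² - 11.3483 ≈ 6.851
  n=3: λ₃ = 27π²/2.551² - 11.3483 ≈ 29.601
Since 3π²/2.551² ≈ 4.55 < 11.3483, λ₁ < 0.
The n=1 mode grows fastest (−λₙ is largest for n=1) → dominates.
Asymptotic: φ ~ c₁ sin(πx/2.551) e^{6.798t} (exponential growth at rate −λ₁ ≈ 6.798).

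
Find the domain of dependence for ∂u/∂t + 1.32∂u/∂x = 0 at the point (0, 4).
A single point: x = -5.28. The characteristic through (0, 4) is x - 1.32t = const, so x = 0 - 1.32·4 = -5.28.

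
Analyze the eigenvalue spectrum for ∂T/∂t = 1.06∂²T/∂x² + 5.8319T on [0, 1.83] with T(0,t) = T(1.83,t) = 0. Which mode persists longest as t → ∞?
Eigenvalues: λₙ = 1.06n²π²/1.83² - 5.8319.
First three modes:
  n=1: λ₁ = 1.06π²/1.83² - 5.8319 ≈ -2.708
  n=2: λ₂ = 4.24π²/1.83² - 5.8319 ≈ 6.664
  n=3: λ₃ = 9.54π²/1.83² - 5.8319 ≈ 22.284
Since 1.06π²/1.83² ≈ 3.124 < 5.8319, λ₁ < 0.
The n=1 mode grows fastest (−λₙ is largest for n=1) → dominates.
Asymptotic: T ~ c₁ sin(πx/1.83) e^{2.708t} (exponential growth at rate −λ₁ ≈ 2.708).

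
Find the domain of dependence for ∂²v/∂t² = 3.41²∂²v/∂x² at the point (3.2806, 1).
Domain of dependence: [-0.1294, 6.6906]. Signals travel at speed 3.41, so data within |x - 3.2806| ≤ 3.41·1 = 3.41 can reach the point.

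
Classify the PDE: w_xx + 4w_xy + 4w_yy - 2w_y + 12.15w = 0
A = 1, B = 4, C = 4. Discriminant B² - 4AC = 0. Since 0 = 0, parabolic.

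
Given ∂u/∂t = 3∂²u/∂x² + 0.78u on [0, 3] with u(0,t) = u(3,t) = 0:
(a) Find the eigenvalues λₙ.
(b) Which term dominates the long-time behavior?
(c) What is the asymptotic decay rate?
Eigenvalues: λₙ = 3n²π²/3² - 0.78.
First three modes:
  n=1: λ₁ = 3π²/3² - 0.78 ≈ 2.51
  n=2: λ₂ = 12π²/3² - 0.78 ≈ 12.379
  n=3: λ₃ = 27π²/3² - 0.78 ≈ 28.829
Since 3π²/3² ≈ 3.29 > 0.78, all λₙ > 0.
The n=1 mode decays slowest → dominates as t → ∞.
Asymptotic: u ~ c₁ sin(πx/3) e^{-λ₁t} with decay rate λ₁ ≈ 2.51.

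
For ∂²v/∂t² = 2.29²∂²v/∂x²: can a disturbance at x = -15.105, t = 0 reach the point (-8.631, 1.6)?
No. The domain of dependence is [-12.295, -4.967], and -15.105 is outside this interval.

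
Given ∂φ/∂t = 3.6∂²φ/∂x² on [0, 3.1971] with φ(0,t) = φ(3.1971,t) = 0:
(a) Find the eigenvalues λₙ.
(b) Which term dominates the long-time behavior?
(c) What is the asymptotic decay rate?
Eigenvalues: λₙ = 3.6n²π²/3.1971².
First three modes:
  n=1: λ₁ = 3.6π²/3.1971² ≈ 3.476
  n=2: λ₂ = 14.4π²/3.1971² ≈ 13.904 (4× faster decay)
  n=3: λ₃ = 32.4π²/3.1971² ≈ 31.285 (9× faster decay)
As t → ∞, higher modes decay exponentially faster. The n=1 mode dominates: φ ~ c₁ sin(πx/3.1971) e^{-λ₁t}.
Decay rate: λ₁ = 3.6π²/3.1971² ≈ 3.476.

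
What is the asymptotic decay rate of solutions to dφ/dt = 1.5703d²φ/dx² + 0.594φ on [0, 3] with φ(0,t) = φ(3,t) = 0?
Eigenvalues: λₙ = 1.5703n²π²/3² - 0.594.
First three modes:
  n=1: λ₁ = 1.5703π²/3² - 0.594 ≈ 1.128
  n=2: λ₂ = 6.2812π²/3² - 0.594 ≈ 6.294
  n=3: λ₃ = 14.1327π²/3² - 0.594 ≈ 14.904
Since 1.5703π²/3² ≈ 1.722 > 0.594, all λₙ > 0.
The n=1 mode decays slowest → dominates as t → ∞.
Asymptotic: φ ~ c₁ sin(πx/3) e^{-λ₁t} with decay rate λ₁ ≈ 1.128.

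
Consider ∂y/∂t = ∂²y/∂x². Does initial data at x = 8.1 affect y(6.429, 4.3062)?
Yes, for any finite x. The heat equation has infinite propagation speed, so all initial data affects all points at any t > 0.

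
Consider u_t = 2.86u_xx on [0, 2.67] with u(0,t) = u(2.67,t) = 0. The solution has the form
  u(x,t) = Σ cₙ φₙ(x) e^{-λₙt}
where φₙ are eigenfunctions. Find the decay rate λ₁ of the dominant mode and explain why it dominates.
Eigenvalues: λₙ = 2.86n²π²/2.67².
First three modes:
  n=1: λ₁ = 2.86π²/2.67² ≈ 3.96
  n=2: λ₂ = 11.44π²/2.67² ≈ 15.838 (4× faster decay)
  n=3: λ₃ = 25.74π²/2.67² ≈ 35.636 (9× faster decay)
As t → ∞, higher modes decay exponentially faster. The n=1 mode dominates: u ~ c₁ sin(πx/2.67) e^{-λ₁t}.
Decay rate: λ₁ = 2.86π²/2.67² ≈ 3.96.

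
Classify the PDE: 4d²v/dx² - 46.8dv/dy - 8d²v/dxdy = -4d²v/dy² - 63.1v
Rewriting in standard form: 4d²v/dx² - 8d²v/dxdy + 4d²v/dy² - 46.8dv/dy + 63.1v = 0. A = 4, B = -8, C = 4. Discriminant B² - 4AC = 0. Since 0 = 0, parabolic.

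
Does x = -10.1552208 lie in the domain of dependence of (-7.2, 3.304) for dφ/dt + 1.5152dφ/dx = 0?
No. Only data at x = -12.2062208 affects (-7.2, 3.304). Advection has one-way propagation along characteristics.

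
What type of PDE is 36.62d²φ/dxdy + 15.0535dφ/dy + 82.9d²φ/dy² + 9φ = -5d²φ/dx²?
Rewriting in standard form: 5d²φ/dx² + 36.62d²φ/dxdy + 82.9d²φ/dy² + 15.0535dφ/dy + 9φ = 0. With A = 5, B = 36.62, C = 82.9, the discriminant is -316.9756. This is an elliptic PDE.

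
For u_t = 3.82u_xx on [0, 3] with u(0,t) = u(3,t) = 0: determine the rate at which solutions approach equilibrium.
Eigenvalues: λₙ = 3.82n²π²/3².
First three modes:
  n=1: λ₁ = 3.82π²/3² ≈ 4.189
  n=2: λ₂ = 15.28π²/3² ≈ 16.756 (4× faster decay)
  n=3: λ₃ = 34.38π²/3² ≈ 37.702 (9× faster decay)
As t → ∞, higher modes decay exponentially faster. The n=1 mode dominates: u ~ c₁ sin(πx/3) e^{-λ₁t}.
Decay rate: λ₁ = 3.82π²/3² ≈ 4.189.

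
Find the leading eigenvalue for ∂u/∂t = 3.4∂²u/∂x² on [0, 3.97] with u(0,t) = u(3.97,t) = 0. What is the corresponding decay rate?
Eigenvalues: λₙ = 3.4n²π²/3.97².
First three modes:
  n=1: λ₁ = 3.4π²/3.97² ≈ 2.129
  n=2: λ₂ = 13.6π²/3.97² ≈ 8.516 (4× faster decay)
  n=3: λ₃ = 30.6π²/3.97² ≈ 19.162 (9× faster decay)
As t → ∞, higher modes decay exponentially faster. The n=1 mode dominates: u ~ c₁ sin(πx/3.97) e^{-λ₁t}.
Decay rate: λ₁ = 3.4π²/3.97² ≈ 2.129.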